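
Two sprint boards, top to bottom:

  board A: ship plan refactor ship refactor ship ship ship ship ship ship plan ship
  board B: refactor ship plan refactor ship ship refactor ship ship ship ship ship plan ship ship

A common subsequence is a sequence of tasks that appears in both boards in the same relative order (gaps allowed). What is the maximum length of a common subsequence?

12

Taking ship (board A #1, board B #2), then plan (board A #2, board B #3), then refactor (board A #3, board B #4), then ship (board A #4, board B #6), then refactor (board A #5, board B #7), then ship (board A #6, board B #8), then ship (board A #7, board B #9), then ship (board A #8, board B #10), then ship (board A #9, board B #11), then ship (board A #10, board B #12), then ship (board A #11, board B #14), then ship (board A #13, board B #15) gives a common subsequence of length 12. dp[13][15] = 12 confirms this is the maximum.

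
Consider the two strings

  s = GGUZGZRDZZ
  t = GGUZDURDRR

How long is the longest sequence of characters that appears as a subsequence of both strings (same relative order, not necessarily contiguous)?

Let dp[i][j] be the LCS length of the first i characters of s and the first j characters of t. dp[i][j] = dp[i-1][j-1]+1 when the i-th and j-th characters match, else max(dp[i-1][j], dp[i][j-1]).
    ·  G  G  U  Z  D  U  R  D  R  R
 ·  0  0  0  0  0  0  0  0  0  0  0
 G  0  1  1  1  1  1  1  1  1  1  1
 G  0  1  2  2  2  2  2  2  2  2  2
 U  0  1  2  3  3  3  3  3  3  3  3
 Z  0  1  2  3  4  4  4  4  4  4  4
 G  0  1  2  3  4  4  4  4  4  4  4
 Z  0  1  2  3  4  4  4  4  4  4  4
 R  0  1  2  3  4  4  4  5  5  5  5
 D  0  1  2  3  4  5  5  5  6  6  6
 Z  0  1  2  3  4  5  5  5  6  6  6
 Z  0  1  2  3  4  5  5  5  6  6  6
dp[10][10] = 6. One LCS (by backtracking along matches): GGUZRD.

6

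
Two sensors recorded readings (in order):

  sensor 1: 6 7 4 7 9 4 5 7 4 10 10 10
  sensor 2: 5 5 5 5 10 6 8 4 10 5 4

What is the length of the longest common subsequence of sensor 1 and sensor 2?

One common subsequence of length 4: 6 [1,6], 4 [3,8], 5 [7,10], 4 [9,11]. The LCS DP gives dp[12][11] = 4, so this is optimal.

4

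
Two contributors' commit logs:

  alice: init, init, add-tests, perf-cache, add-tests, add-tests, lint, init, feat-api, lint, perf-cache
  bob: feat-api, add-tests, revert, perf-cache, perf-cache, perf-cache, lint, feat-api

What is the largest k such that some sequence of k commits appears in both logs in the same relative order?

One common subsequence of length 4: add-tests [3,2], then perf-cache [4,6], then lint [7,7], then feat-api [9,8]. Since dp[11][8] = 4, nothing longer is possible.

4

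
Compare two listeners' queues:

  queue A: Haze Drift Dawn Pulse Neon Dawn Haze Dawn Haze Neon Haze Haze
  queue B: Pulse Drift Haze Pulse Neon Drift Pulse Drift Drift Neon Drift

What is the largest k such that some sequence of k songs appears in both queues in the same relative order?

4

Taking Haze at queue A[1]=queue B[3]; then Drift at queue A[2]=queue B[6]; then Pulse at queue A[4]=queue B[7]; then Neon at queue A[5]=queue B[10] gives a common subsequence of length 4, and the DP table's final entry dp[12][11] is also 4, so no common subsequence is longer.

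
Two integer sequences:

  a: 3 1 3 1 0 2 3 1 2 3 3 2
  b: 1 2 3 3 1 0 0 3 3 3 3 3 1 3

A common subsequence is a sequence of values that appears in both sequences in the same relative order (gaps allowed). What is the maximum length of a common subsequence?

7

Pick 3 at a[1]=b[3], then 3 at a[3]=b[4], then 1 at a[4]=b[5], then 0 at a[5]=b[7], then 3 at a[7]=b[12], then 1 at a[8]=b[13], then 3 at a[11]=b[14]; all 7 values appear in both, in order. Since dp[12][14] = 7, nothing longer is possible.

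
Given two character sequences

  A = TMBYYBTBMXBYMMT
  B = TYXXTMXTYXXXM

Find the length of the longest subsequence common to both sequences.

One common subsequence of length 7: T (A #1, B #1); then Y (A #4, B #2); then T (A #7, B #5); then M (A #9, B #6); then X (A #10, B #7); then Y (A #12, B #9); then M (A #14, B #13). The LCS DP gives dp[15][13] = 7, so this is optimal.

7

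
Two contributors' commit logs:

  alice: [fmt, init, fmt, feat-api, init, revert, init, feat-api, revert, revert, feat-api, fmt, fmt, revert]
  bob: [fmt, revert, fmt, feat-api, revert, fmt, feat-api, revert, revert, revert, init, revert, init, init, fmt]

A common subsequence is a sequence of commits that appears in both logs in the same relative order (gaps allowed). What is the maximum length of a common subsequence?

Pick fmt [1,1]; then fmt [3,3]; then feat-api [4,4]; then revert [6,5]; then feat-api [8,7]; then revert [9,10]; then revert [10,12]; then fmt [13,15]; all 8 commits appear in both, in order. dp[14][15] = 8 confirms this is the maximum.

8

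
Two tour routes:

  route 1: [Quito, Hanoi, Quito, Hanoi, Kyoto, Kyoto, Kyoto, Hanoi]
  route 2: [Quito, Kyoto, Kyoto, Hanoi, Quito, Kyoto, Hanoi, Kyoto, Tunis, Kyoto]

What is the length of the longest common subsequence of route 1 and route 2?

One common subsequence of length 6: Quito (route 1 #1, route 2 #1) → Hanoi (route 1 #2, route 2 #4) → Quito (route 1 #3, route 2 #5) → Hanoi (route 1 #4, route 2 #7) → Kyoto (route 1 #5, route 2 #8) → Kyoto (route 1 #7, route 2 #10). dp[8][10] = 6 confirms this is the maximum.

6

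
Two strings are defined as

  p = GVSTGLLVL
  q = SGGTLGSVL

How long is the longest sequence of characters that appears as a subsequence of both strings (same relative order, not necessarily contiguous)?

Let dp[i][j] be the LCS length of the first i characters of p and the first j characters of q. dp[i][j] = dp[i-1][j-1]+1 when the i-th and j-th characters match, else max(dp[i-1][j], dp[i][j-1]).
    ·  S  G  G  T  L  G  S  V  L
 ·  0  0  0  0  0  0  0  0  0  0
 G  0  0  1  1  1  1  1  1  1  1
 V  0  0  1  1  1  1  1  1  2  2
 S  0  1  1  1  1  1  1  2  2  2
 T  0  1  1  1  2  2  2  2  2  2
 G  0  1  2  2  2  2  3  3  3  3
 L  0  1  2  2  2  3  3  3  3  4
 L  0  1  2  2  2  3  3  3  3  4
 V  0  1  2  2  2  3  3  3  4  4
 L  0  1  2  2  2  3  3  3  4  5
dp[9][9] = 5. One LCS (by backtracking along matches): GTGVL.

5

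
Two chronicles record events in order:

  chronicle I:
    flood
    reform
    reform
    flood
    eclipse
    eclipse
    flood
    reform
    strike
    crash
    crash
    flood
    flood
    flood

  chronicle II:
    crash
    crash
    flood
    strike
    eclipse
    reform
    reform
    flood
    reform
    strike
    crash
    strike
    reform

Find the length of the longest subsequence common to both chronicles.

7

Pick flood [1,3], then reform [2,6], then reform [3,7], then flood [7,8], then reform [8,9], then strike [9,10], then crash [10,11]; all 7 events appear in both, in order. dp[14][13] = 7 confirms this is the maximum.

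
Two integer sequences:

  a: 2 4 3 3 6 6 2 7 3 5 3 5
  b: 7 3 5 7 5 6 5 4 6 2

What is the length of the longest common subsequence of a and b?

4

Let dp[i][j] be the LCS length of the first i values of a and the first j values of b. dp[i][j] = dp[i-1][j-1]+1 when the i-th and j-th values match, else max(dp[i-1][j], dp[i][j-1]).
    ·  7  3  5  7  5  6  5  4  6  2
 ·  0  0  0  0  0  0  0  0  0  0  0
 2  0  0  0  0  0  0  0  0  0  0  1
 4  0  0  0  0  0  0  0  0  1  1  1
 3  0  0  1  1  1  1  1  1  1  1  1
 3  0  0  1  1  1  1  1  1  1  1  1
 6  0  0  1  1  1  1  2  2  2  2  2
 6  0  0  1  1  1  1  2  2  2  3  3
 2  0  0  1  1  1  1  2  2  2  3  4
 7  0  1  1  1  2  2  2  2  2  3  4
 3  0  1  2  2  2  2  2  2  2  3  4
 5  0  1  2  3  3  3  3  3  3  3  4
 3  0  1  2  3  3  3  3  3  3  3  4
 5  0  1  2  3  3  4  4  4  4  4  4
dp[12][10] = 4. One LCS (by backtracking along matches): 3, 6, 6, 2.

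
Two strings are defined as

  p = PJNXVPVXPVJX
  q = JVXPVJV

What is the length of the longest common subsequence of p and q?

Let dp[i][j] be the LCS length of the first i characters of p and the first j characters of q. dp[i][j] = dp[i-1][j-1]+1 when the i-th and j-th characters match, else max(dp[i-1][j], dp[i][j-1]).
    ·  J  V  X  P  V  J  V
 ·  0  0  0  0  0  0  0  0
 P  0  0  0  0  1  1  1  1
 J  0  1  1  1  1  1  2  2
 N  0  1  1  1  1  1  2  2
 X  0  1  1  2  2  2  2  2
 V  0  1  2  2  2  3  3  3
 P  0  1  2  2  3  3  3  3
 V  0  1  2  2  3  4  4  4
 X  0  1  2  3  3  4  4  4
 P  0  1  2  3  4  4  4  4
 V  0  1  2  3  4  5  5  5
 J  0  1  2  3  4  5  6  6
 X  0  1  2  3  4  5  6  6
dp[12][7] = 6. One LCS (by backtracking along matches): JVXPVJ.

6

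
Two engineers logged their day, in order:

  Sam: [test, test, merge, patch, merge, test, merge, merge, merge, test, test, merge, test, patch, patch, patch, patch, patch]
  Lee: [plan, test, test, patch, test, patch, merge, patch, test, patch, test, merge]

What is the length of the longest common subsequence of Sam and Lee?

8

Match test [1,2], then test [2,3], then patch [4,4], then test [6,5], then merge [7,7], then test [10,9], then test [11,11], then merge [12,12] — 8 tasks in the same relative order in both. Since dp[18][12] = 8, nothing longer is possible.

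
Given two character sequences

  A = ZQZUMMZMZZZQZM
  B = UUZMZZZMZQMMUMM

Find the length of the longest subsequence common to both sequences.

8

One common subsequence of length 8: Z [3,3] → M [6,4] → Z [7,5] → Z [9,6] → Z [10,7] → Z [11,9] → Q [12,10] → M [14,15]. Since dp[14][15] = 8, nothing longer is possible.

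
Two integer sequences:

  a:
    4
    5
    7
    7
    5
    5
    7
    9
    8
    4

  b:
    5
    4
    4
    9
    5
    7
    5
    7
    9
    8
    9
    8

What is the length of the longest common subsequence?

One common subsequence of length 7: 4 [1,3], then 5 [2,5], then 7 [4,6], then 5 [6,7], then 7 [7,8], then 9 [8,11], then 8 [9,12]. dp[10][12] = 7 confirms this is the maximum.

7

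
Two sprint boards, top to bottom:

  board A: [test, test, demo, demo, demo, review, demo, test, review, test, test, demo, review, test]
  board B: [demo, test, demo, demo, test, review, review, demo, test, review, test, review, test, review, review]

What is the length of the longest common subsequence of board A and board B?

10

Pick test (board A #2, board B #2), demo (board A #3, board B #3), demo (board A #4, board B #4), review (board A #6, board B #7), demo (board A #7, board B #8), test (board A #8, board B #9), review (board A #9, board B #10), test (board A #10, board B #11), test (board A #11, board B #13), review (board A #13, board B #15); all 10 tasks appear in both, in order. dp[14][15] = 10 confirms this is the maximum.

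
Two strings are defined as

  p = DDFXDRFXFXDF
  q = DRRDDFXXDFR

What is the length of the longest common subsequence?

8

Pick D at p[1]=q[1], D at p[2]=q[4], D at p[5]=q[5], F at p[7]=q[6], X at p[8]=q[7], X at p[10]=q[8], D at p[11]=q[9], F at p[12]=q[10]; all 8 characters appear in both, in order. dp[12][11] = 8 confirms this is the maximum.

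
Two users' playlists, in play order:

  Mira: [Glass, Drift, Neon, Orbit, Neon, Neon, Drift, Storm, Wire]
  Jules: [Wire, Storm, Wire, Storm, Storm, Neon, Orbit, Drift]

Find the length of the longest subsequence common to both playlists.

3

One common subsequence of length 3: Neon (Mira #3, Jules #6), Orbit (Mira #4, Jules #7), Drift (Mira #7, Jules #8). The LCS DP gives dp[9][8] = 3, so this is optimal.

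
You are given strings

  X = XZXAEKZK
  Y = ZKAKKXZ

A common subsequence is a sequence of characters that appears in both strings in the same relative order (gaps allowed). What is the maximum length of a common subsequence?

4

Let dp[i][j] be the LCS length of the first i characters of X and the first j characters of Y. dp[i][j] = dp[i-1][j-1]+1 when the i-th and j-th characters match, else max(dp[i-1][j], dp[i][j-1]).
    ·  Z  K  A  K  K  X  Z
 ·  0  0  0  0  0  0  0  0
 X  0  0  0  0  0  0  1  1
 Z  0  1  1  1  1  1  1  2
 X  0  1  1  1  1  1  2  2
 A  0  1  1  2  2  2  2  2
 E  0  1  1  2  2  2  2  2
 K  0  1  2  2  3  3  3  3
 Z  0  1  2  2  3  3  3  4
 K  0  1  2  2  3  4  4  4
dp[8][7] = 4. One LCS (by backtracking along matches): ZAKZ.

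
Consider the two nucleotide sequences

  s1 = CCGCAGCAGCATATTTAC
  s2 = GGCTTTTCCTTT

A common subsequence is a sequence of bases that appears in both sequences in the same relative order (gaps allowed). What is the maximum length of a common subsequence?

8

One common subsequence of length 8: G [6,1]; then G [9,2]; then C [10,3]; then T [12,4]; then T [14,5]; then T [15,6]; then T [16,7]; then C [18,9]. The LCS DP gives dp[18][12] = 8, so this is optimal.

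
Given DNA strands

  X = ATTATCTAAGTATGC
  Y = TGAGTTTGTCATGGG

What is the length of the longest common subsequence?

9

One common subsequence of length 9: A at X[1]=Y[3]; then T at X[3]=Y[5]; then T at X[5]=Y[6]; then T at X[7]=Y[7]; then G at X[10]=Y[8]; then T at X[11]=Y[9]; then A at X[12]=Y[11]; then T at X[13]=Y[12]; then G at X[14]=Y[15], and the DP table's final entry dp[15][15] is also 9, so no common subsequence is longer.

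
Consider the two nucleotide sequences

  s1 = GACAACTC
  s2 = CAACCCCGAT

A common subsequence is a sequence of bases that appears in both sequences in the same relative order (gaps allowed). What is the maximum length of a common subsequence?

5

Let dp[i][j] be the LCS length of the first i bases of s1 and the first j bases of s2. dp[i][j] = dp[i-1][j-1]+1 when the i-th and j-th bases match, else max(dp[i-1][j], dp[i][j-1]).
    ·  C  A  A  C  C  C  C  G  A  T
 ·  0  0  0  0  0  0  0  0  0  0  0
 G  0  0  0  0  0  0  0  0  1  1  1
 A  0  0  1  1  1  1  1  1  1  2  2
 C  0  1  1  1  2  2  2  2  2  2  2
 A  0  1  2  2  2  2  2  2  2  3  3
 A  0  1  2  3  3  3  3  3  3  3  3
 C  0  1  2  3  4  4  4  4  4  4  4
 T  0  1  2  3  4  4  4  4  4  4  5
 C  0  1  2  3  4  5  5  5  5  5  5
dp[8][10] = 5. One LCS (by backtracking along matches): CAACT.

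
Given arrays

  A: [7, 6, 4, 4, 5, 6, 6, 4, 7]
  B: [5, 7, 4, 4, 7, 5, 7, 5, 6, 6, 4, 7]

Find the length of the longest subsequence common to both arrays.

8

Let dp[i][j] be the LCS length of the first i values of A and the first j values of B. dp[i][j] = dp[i-1][j-1]+1 when the i-th and j-th values match, else max(dp[i-1][j], dp[i][j-1]).
    ·  5  7  4  4  7  5  7  5  6  6  4  7
 ·  0  0  0  0  0  0  0  0  0  0  0  0  0
 7  0  0  1  1  1  1  1  1  1  1  1  1  1
 6  0  0  1  1  1  1  1  1  1  2  2  2  2
 4  0  0  1  2  2  2  2  2  2  2  2  3  3
 4  0  0  1  2  3  3  3  3  3  3  3  3  3
 5  0  1  1  2  3  3  4  4  4  4  4  4  4
 6  0  1  1  2  3  3  4  4  4  5  5  5  5
 6  0  1  1  2  3  3  4  4  4  5  6  6  6
 4  0  1  1  2  3  3  4  4  4  5  6  7  7
 7  0  1  2  2  3  4  4  5  5  5  6  7  8
dp[9][12] = 8. One LCS (by backtracking along matches): 7, 4, 4, 5, 6, 6, 4, 7.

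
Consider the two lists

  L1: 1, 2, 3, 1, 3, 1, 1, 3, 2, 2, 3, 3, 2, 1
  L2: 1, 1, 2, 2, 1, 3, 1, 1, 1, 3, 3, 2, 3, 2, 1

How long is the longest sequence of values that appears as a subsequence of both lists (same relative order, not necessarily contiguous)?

Match 1 (L1 #1, L2 #2); then 2 (L1 #2, L2 #4); then 3 (L1 #3, L2 #6); then 1 (L1 #4, L2 #7); then 1 (L1 #6, L2 #8); then 1 (L1 #7, L2 #9); then 3 (L1 #8, L2 #11); then 2 (L1 #10, L2 #12); then 3 (L1 #12, L2 #13); then 2 (L1 #13, L2 #14); then 1 (L1 #14, L2 #15) — 11 values in the same relative order in both. Since dp[14][15] = 11, nothing longer is possible.

11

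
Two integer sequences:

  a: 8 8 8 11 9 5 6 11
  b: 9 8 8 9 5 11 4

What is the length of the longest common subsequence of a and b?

5

Let dp[i][j] be the LCS length of the first i values of a and the first j values of b. dp[i][j] = dp[i-1][j-1]+1 when the i-th and j-th values match, else max(dp[i-1][j], dp[i][j-1]).
    ·  9  8  8  9  5 11  4
 ·  0  0  0  0  0  0  0  0
 8  0  0  1  1  1  1  1  1
 8  0  0  1  2  2  2  2  2
 8  0  0  1  2  2  2  2  2
11  0  0  1  2  2  2  3  3
 9  0  1  1  2  3  3  3  3
 5  0  1  1  2  3  4  4  4
 6  0  1  1  2  3  4  4  4
11  0  1  1  2  3  4  5  5
dp[8][7] = 5. One LCS (by backtracking along matches): 8, 8, 9, 5, 11.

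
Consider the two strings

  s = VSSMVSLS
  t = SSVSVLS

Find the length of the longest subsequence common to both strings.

6

Taking S at s[2]=t[1]; then S at s[3]=t[2]; then V at s[5]=t[3]; then S at s[6]=t[4]; then L at s[7]=t[6]; then S at s[8]=t[7] gives a common subsequence of length 6, and the DP table's final entry dp[8][7] is also 6, so no common subsequence is longer.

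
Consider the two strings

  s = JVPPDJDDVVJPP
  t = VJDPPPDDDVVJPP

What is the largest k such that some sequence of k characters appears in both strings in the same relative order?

One common subsequence of length 11: J at s[1]=t[2] → P at s[3]=t[5] → P at s[4]=t[6] → D at s[5]=t[7] → D at s[7]=t[8] → D at s[8]=t[9] → V at s[9]=t[10] → V at s[10]=t[11] → J at s[11]=t[12] → P at s[12]=t[13] → P at s[13]=t[14]. dp[13][14] = 11 confirms this is the maximum.

11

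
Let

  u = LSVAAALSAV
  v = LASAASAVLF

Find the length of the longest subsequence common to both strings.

7

Let dp[i][j] be the LCS length of the first i characters of u and the first j characters of v. dp[i][j] = dp[i-1][j-1]+1 when the i-th and j-th characters match, else max(dp[i-1][j], dp[i][j-1]).
    ·  L  A  S  A  A  S  A  V  L  F
 ·  0  0  0  0  0  0  0  0  0  0  0
 L  0  1  1  1  1  1  1  1  1  1  1
 S  0  1  1  2  2  2  2  2  2  2  2
 V  0  1  1  2  2  2  2  2  3  3  3
 A  0  1  2  2  3  3  3  3  3  3  3
 A  0  1  2  2  3  4  4  4  4  4  4
 A  0  1  2  2  3  4  4  5  5  5  5
 L  0  1  2  2  3  4  4  5  5  6  6
 S  0  1  2  3  3  4  5  5  5  6  6
 A  0  1  2  3  4  4  5  6  6  6  6
 V  0  1  2  3  4  4  5  6  7  7  7
dp[10][10] = 7. One LCS (by backtracking along matches): LSAASAV.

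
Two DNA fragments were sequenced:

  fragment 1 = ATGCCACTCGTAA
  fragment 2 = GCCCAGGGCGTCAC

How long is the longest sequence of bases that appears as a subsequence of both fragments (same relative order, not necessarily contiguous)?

8

Pick G [3,1], then C [4,3], then C [5,4], then A [6,5], then C [7,9], then T [8,11], then C [9,12], then A [12,13]; all 8 bases appear in both, in order. The LCS DP gives dp[13][14] = 8, so this is optimal.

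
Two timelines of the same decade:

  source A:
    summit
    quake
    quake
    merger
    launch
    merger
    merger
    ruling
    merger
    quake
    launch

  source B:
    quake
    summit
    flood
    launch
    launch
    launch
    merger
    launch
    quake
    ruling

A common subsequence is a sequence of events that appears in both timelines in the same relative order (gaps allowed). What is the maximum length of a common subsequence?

4

Taking summit [1,2] → merger [4,7] → launch [5,8] → ruling [8,10] gives a common subsequence of length 4. The LCS DP gives dp[11][10] = 4, so this is optimal.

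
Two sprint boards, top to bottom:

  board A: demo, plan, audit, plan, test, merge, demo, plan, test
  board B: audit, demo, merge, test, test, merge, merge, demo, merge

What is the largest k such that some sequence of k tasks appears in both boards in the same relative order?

Match demo at board A[1]=board B[2], test at board A[5]=board B[5], merge at board A[6]=board B[7], demo at board A[7]=board B[8] — 4 tasks in the same relative order in both. Since dp[9][9] = 4, nothing longer is possible.

4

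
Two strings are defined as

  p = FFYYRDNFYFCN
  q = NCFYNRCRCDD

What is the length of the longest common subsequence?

4

Let dp[i][j] be the LCS length of the first i characters of p and the first j characters of q. dp[i][j] = dp[i-1][j-1]+1 when the i-th and j-th characters match, else max(dp[i-1][j], dp[i][j-1]).
    ·  N  C  F  Y  N  R  C  R  C  D  D
 ·  0  0  0  0  0  0  0  0  0  0  0  0
 F  0  0  0  1  1  1  1  1  1  1  1  1
 F  0  0  0  1  1  1  1  1  1  1  1  1
 Y  0  0  0  1  2  2  2  2  2  2  2  2
 Y  0  0  0  1  2  2  2  2  2  2  2  2
 R  0  0  0  1  2  2  3  3  3  3  3  3
 D  0  0  0  1  2  2  3  3  3  3  4  4
 N  0  1  1  1  2  3  3  3  3  3  4  4
 F  0  1  1  2  2  3  3  3  3  3  4  4
 Y  0  1  1  2  3  3  3  3  3  3  4  4
 F  0  1  1  2  3  3  3  3  3  3  4  4
 C  0  1  2  2  3  3  3  4  4  4  4  4
 N  0  1  2  2  3  4  4  4  4  4  4  4
dp[12][11] = 4. One LCS (by backtracking along matches): FYRD.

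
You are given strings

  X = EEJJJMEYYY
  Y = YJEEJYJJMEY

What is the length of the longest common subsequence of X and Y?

8

Pick E [1,3]; then E [2,4]; then J [3,5]; then J [4,7]; then J [5,8]; then M [6,9]; then E [7,10]; then Y [10,11]; all 8 characters appear in both, in order. dp[10][11] = 8 confirms this is the maximum.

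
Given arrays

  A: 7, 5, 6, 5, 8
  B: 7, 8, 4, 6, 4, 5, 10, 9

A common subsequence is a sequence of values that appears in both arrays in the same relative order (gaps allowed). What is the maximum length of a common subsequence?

Taking 7 [1,1] → 6 [3,4] → 5 [4,6] gives a common subsequence of length 3. dp[5][8] = 3 confirms this is the maximum.

3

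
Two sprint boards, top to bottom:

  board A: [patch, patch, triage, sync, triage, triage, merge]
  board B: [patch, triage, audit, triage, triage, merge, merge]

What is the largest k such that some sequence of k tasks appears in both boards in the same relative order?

Taking patch [2,1] → triage [3,2] → triage [5,4] → triage [6,5] → merge [7,7] gives a common subsequence of length 5. dp[7][7] = 5 confirms this is the maximum.

5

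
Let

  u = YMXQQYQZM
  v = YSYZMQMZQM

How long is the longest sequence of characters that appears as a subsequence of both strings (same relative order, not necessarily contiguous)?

5

Taking Y (u #1, v #3), M (u #2, v #5), Q (u #4, v #6), Q (u #7, v #9), M (u #9, v #10) gives a common subsequence of length 5. Since dp[9][10] = 5, nothing longer is possible.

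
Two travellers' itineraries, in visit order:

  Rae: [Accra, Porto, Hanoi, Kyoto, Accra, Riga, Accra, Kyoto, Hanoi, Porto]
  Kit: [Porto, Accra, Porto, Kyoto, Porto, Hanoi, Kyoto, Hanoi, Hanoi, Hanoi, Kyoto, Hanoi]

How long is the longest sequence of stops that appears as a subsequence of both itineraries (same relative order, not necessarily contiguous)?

6

One common subsequence of length 6: Accra at Rae[1]=Kit[2], Porto at Rae[2]=Kit[5], Hanoi at Rae[3]=Kit[6], Kyoto at Rae[4]=Kit[7], Kyoto at Rae[8]=Kit[11], Hanoi at Rae[9]=Kit[12], and the DP table's final entry dp[10][12] is also 6, so no common subsequence is longer.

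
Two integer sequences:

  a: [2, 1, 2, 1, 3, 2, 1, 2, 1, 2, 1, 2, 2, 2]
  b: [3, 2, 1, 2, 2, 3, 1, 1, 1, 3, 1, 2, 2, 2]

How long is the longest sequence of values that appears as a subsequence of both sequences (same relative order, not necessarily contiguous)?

10

Match 2 (a #1, b #2); then 1 (a #2, b #3); then 2 (a #3, b #5); then 1 (a #4, b #7); then 1 (a #7, b #8); then 1 (a #9, b #9); then 1 (a #11, b #11); then 2 (a #12, b #12); then 2 (a #13, b #13); then 2 (a #14, b #14) — 10 values in the same relative order in both. Since dp[14][14] = 10, nothing longer is possible.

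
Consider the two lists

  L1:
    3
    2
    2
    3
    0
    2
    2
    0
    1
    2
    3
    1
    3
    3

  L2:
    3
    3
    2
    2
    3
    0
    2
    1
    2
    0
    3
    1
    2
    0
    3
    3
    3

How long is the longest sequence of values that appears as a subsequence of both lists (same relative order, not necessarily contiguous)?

13

Match 3 at L1[1]=L2[2]; then 2 at L1[2]=L2[3]; then 2 at L1[3]=L2[4]; then 3 at L1[4]=L2[5]; then 0 at L1[5]=L2[6]; then 2 at L1[6]=L2[7]; then 2 at L1[7]=L2[9]; then 0 at L1[8]=L2[10]; then 1 at L1[9]=L2[12]; then 2 at L1[10]=L2[13]; then 3 at L1[11]=L2[15]; then 3 at L1[13]=L2[16]; then 3 at L1[14]=L2[17] — 13 values in the same relative order in both. The LCS DP gives dp[14][17] = 13, so this is optimal.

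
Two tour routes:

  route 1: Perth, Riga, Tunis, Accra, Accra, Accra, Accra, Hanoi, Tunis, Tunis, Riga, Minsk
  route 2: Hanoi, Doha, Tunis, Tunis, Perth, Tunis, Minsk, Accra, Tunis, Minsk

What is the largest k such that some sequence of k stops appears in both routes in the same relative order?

5

Pick Perth [1,5], then Tunis [3,6], then Accra [7,8], then Tunis [10,9], then Minsk [12,10]; all 5 stops appear in both, in order. The LCS DP gives dp[12][10] = 5, so this is optimal.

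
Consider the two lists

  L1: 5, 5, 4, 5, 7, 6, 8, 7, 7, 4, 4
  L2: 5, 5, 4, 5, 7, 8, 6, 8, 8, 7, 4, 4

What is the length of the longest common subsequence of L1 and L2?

Let dp[i][j] be the LCS length of the first i values of L1 and the first j values of L2. dp[i][j] = dp[i-1][j-1]+1 when the i-th and j-th values match, else max(dp[i-1][j], dp[i][j-1]).
    ·  5  5  4  5  7  8  6  8  8  7  4  4
 ·  0  0  0  0  0  0  0  0  0  0  0  0  0
 5  0  1  1  1  1  1  1  1  1  1  1  1  1
 5  0  1  2  2  2  2  2  2  2  2  2  2  2
 4  0  1  2  3  3  3  3  3  3  3  3  3  3
 5  0  1  2  3  4  4  4  4  4  4  4  4  4
 7  0  1  2  3  4  5  5  5  5  5  5  5  5
 6  0  1  2  3  4  5  5  6  6  6  6  6  6
 8  0  1  2  3  4  5  6  6  7  7  7  7  7
 7  0  1  2  3  4  5  6  6  7  7  8  8  8
 7  0  1  2  3  4  5  6  6  7  7  8  8  8
 4  0  1  2  3  4  5  6  6  7  7  8  9  9
 4  0  1  2  3  4  5  6  6  7  7  8  9 10
dp[11][12] = 10. One LCS (by backtracking along matches): 5, 5, 4, 5, 7, 6, 8, 7, 4, 4.

10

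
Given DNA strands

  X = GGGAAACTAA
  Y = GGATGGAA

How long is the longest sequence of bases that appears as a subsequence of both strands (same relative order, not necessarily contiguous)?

Let dp[i][j] be the LCS length of the first i bases of X and the first j bases of Y. dp[i][j] = dp[i-1][j-1]+1 when the i-th and j-th bases match, else max(dp[i-1][j], dp[i][j-1]).
    ·  G  G  A  T  G  G  A  A
 ·  0  0  0  0  0  0  0  0  0
 G  0  1  1  1  1  1  1  1  1
 G  0  1  2  2  2  2  2  2  2
 G  0  1  2  2  2  3  3  3  3
 A  0  1  2  3  3  3  3  4  4
 A  0  1  2  3  3  3  3  4  5
 A  0  1  2  3  3  3  3  4  5
 C  0  1  2  3  3  3  3  4  5
 T  0  1  2  3  4  4  4  4  5
 A  0  1  2  3  4  4  4  5  5
 A  0  1  2  3  4  4  4  5  6
dp[10][8] = 6. One LCS (by backtracking along matches): GGATAA.

6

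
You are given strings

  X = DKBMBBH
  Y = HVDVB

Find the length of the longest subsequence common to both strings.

Let dp[i][j] be the LCS length of the first i characters of X and the first j characters of Y. dp[i][j] = dp[i-1][j-1]+1 when the i-th and j-th characters match, else max(dp[i-1][j], dp[i][j-1]).
    ·  H  V  D  V  B
 ·  0  0  0  0  0  0
 D  0  0  0  1  1  1
 K  0  0  0  1  1  1
 B  0  0  0  1  1  2
 M  0  0  0  1  1  2
 B  0  0  0  1  1  2
 B  0  0  0  1  1  2
 H  0  1  1  1  1  2
dp[7][5] = 2. One LCS (by backtracking along matches): DB.

2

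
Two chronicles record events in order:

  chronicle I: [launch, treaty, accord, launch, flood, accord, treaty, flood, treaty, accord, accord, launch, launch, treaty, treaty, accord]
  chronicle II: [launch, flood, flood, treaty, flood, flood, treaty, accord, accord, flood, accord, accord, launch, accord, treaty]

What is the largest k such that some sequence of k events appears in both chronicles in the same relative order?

9

One common subsequence of length 9: launch at chronicle I[1]=chronicle II[1]; then treaty at chronicle I[2]=chronicle II[7]; then accord at chronicle I[3]=chronicle II[8]; then accord at chronicle I[6]=chronicle II[9]; then flood at chronicle I[8]=chronicle II[10]; then accord at chronicle I[10]=chronicle II[11]; then accord at chronicle I[11]=chronicle II[12]; then launch at chronicle I[12]=chronicle II[13]; then treaty at chronicle I[15]=chronicle II[15]. The LCS DP gives dp[16][15] = 9, so this is optimal.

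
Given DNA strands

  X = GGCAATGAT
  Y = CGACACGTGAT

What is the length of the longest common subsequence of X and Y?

7

Pick G (X #1, Y #2); then C (X #3, Y #4); then A (X #4, Y #5); then T (X #6, Y #8); then G (X #7, Y #9); then A (X #8, Y #10); then T (X #9, Y #11); all 7 bases appear in both, in order, and the DP table's final entry dp[9][11] is also 7, so no common subsequence is longer.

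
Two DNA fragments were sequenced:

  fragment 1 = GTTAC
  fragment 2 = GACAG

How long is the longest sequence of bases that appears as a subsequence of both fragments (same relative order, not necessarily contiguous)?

3

Let dp[i][j] be the LCS length of the first i bases of fragment 1 and the first j bases of fragment 2. dp[i][j] = dp[i-1][j-1]+1 when the i-th and j-th bases match, else max(dp[i-1][j], dp[i][j-1]).
    ·  G  A  C  A  G
 ·  0  0  0  0  0  0
 G  0  1  1  1  1  1
 T  0  1  1  1  1  1
 T  0  1  1  1  1  1
 A  0  1  2  2  2  2
 C  0  1  2  3  3  3
dp[5][5] = 3. One LCS (by backtracking along matches): GAC.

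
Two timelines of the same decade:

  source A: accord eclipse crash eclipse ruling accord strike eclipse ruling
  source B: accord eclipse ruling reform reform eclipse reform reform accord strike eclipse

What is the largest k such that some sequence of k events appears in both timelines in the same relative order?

6

Match accord (source A #1, source B #1), eclipse (source A #2, source B #2), eclipse (source A #4, source B #6), accord (source A #6, source B #9), strike (source A #7, source B #10), eclipse (source A #8, source B #11) — 6 events in the same relative order in both, and the DP table's final entry dp[9][11] is also 6, so no common subsequence is longer.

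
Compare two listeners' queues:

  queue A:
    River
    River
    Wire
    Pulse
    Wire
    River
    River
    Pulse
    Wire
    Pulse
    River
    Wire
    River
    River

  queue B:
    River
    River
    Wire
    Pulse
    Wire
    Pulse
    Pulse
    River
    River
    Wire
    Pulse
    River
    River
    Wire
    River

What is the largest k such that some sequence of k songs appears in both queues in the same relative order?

One common subsequence of length 12: River at queue A[1]=queue B[1] → River at queue A[2]=queue B[2] → Wire at queue A[3]=queue B[3] → Pulse at queue A[4]=queue B[4] → Wire at queue A[5]=queue B[5] → River at queue A[6]=queue B[8] → River at queue A[7]=queue B[9] → Wire at queue A[9]=queue B[10] → Pulse at queue A[10]=queue B[11] → River at queue A[11]=queue B[13] → Wire at queue A[12]=queue B[14] → River at queue A[14]=queue B[15]. dp[14][15] = 12 confirms this is the maximum.

12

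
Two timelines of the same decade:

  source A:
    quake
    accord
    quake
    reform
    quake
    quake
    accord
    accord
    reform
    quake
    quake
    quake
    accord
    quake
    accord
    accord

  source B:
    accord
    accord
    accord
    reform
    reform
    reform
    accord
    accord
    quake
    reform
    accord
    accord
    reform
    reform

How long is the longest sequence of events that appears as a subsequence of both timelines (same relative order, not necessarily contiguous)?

8

Pick accord [2,1]; then accord [7,2]; then accord [8,3]; then reform [9,6]; then accord [13,8]; then quake [14,9]; then accord [15,11]; then accord [16,12]; all 8 events appear in both, in order. Since dp[16][14] = 8, nothing longer is possible.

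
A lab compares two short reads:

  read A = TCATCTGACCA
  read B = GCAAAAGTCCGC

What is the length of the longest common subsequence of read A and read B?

Taking C (read A #2, read B #2) → A (read A #3, read B #6) → T (read A #4, read B #8) → C (read A #5, read B #10) → G (read A #7, read B #11) → C (read A #10, read B #12) gives a common subsequence of length 6. The LCS DP gives dp[11][12] = 6, so this is optimal.

6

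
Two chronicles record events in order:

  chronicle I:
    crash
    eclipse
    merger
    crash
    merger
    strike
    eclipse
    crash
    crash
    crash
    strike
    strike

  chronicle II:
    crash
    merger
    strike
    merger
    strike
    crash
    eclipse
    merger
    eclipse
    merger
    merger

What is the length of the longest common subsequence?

Taking crash [1,1] → merger [3,4] → crash [4,6] → merger [5,8] → eclipse [7,9] gives a common subsequence of length 5. Since dp[12][11] = 5, nothing longer is possible.

5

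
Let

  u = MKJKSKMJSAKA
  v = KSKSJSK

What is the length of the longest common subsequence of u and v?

6

Let dp[i][j] be the LCS length of the first i characters of u and the first j characters of v. dp[i][j] = dp[i-1][j-1]+1 when the i-th and j-th characters match, else max(dp[i-1][j], dp[i][j-1]).
    ·  K  S  K  S  J  S  K
 ·  0  0  0  0  0  0  0  0
 M  0  0  0  0  0  0  0  0
 K  0  1  1  1  1  1  1  1
 J  0  1  1  1  1  2  2  2
 K  0  1  1  2  2  2  2  3
 S  0  1  2  2  3  3  3  3
 K  0  1  2  3  3  3  3  4
 M  0  1  2  3  3  3  3  4
 J  0  1  2  3  3  4  4  4
 S  0  1  2  3  4  4  5  5
 A  0  1  2  3  4  4  5  5
 K  0  1  2  3  4  4  5  6
 A  0  1  2  3  4  4  5  6
dp[12][7] = 6. One LCS (by backtracking along matches): KKSJSK.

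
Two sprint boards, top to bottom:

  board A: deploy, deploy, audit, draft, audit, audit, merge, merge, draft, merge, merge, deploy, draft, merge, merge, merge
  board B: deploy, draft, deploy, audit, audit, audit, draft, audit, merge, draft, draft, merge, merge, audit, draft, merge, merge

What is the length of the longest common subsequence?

12

Taking deploy at board A[1]=board B[1], deploy at board A[2]=board B[3], audit at board A[3]=board B[6], draft at board A[4]=board B[7], audit at board A[6]=board B[8], merge at board A[7]=board B[9], draft at board A[9]=board B[11], merge at board A[10]=board B[12], merge at board A[11]=board B[13], draft at board A[13]=board B[15], merge at board A[15]=board B[16], merge at board A[16]=board B[17] gives a common subsequence of length 12. The LCS DP gives dp[16][17] = 12, so this is optimal.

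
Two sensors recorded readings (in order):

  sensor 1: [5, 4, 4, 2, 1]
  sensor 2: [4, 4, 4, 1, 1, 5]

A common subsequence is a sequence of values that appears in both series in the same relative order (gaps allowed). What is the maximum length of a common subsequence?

Match 4 (sensor 1 #2, sensor 2 #2), then 4 (sensor 1 #3, sensor 2 #3), then 1 (sensor 1 #5, sensor 2 #5) — 3 values in the same relative order in both. Since dp[5][6] = 3, nothing longer is possible.

3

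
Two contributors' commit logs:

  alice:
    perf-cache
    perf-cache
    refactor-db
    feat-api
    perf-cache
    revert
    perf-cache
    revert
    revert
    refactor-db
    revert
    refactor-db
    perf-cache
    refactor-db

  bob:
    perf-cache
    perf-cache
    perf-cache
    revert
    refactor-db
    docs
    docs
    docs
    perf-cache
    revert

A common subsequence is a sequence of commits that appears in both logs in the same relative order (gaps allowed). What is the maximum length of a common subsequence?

One common subsequence of length 6: perf-cache (alice #1, bob #1); then perf-cache (alice #2, bob #2); then perf-cache (alice #5, bob #3); then revert (alice #6, bob #4); then perf-cache (alice #7, bob #9); then revert (alice #11, bob #10). The LCS DP gives dp[14][10] = 6, so this is optimal.

6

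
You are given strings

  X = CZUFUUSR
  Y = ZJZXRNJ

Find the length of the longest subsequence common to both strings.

Match Z [2,3], R [8,5] — 2 characters in the same relative order in both. The LCS DP gives dp[8][7] = 2, so this is optimal.

2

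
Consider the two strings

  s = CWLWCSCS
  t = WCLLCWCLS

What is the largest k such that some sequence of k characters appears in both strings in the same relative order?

Pick C [1,2] → L [3,4] → W [4,6] → C [5,7] → S [8,9]; all 5 characters appear in both, in order. dp[8][9] = 5 confirms this is the maximum.

5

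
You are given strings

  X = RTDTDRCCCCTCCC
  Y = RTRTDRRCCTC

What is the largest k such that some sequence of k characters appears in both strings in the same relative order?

Match R at X[1]=Y[1] → T at X[2]=Y[2] → T at X[4]=Y[4] → D at X[5]=Y[5] → R at X[6]=Y[7] → C at X[9]=Y[8] → C at X[10]=Y[9] → T at X[11]=Y[10] → C at X[14]=Y[11] — 9 characters in the same relative order in both. Since dp[14][11] = 9, nothing longer is possible.

9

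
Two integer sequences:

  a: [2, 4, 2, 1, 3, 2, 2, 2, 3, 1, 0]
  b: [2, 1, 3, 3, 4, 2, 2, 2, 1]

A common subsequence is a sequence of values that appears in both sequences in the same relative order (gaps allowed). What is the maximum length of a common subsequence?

Match 2 at a[3]=b[1], 1 at a[4]=b[2], 3 at a[5]=b[4], 2 at a[6]=b[6], 2 at a[7]=b[7], 2 at a[8]=b[8], 1 at a[10]=b[9] — 7 values in the same relative order in both, and the DP table's final entry dp[11][9] is also 7, so no common subsequence is longer.

7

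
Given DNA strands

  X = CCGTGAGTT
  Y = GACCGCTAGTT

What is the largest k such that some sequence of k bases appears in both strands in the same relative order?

8

Let dp[i][j] be the LCS length of the first i bases of X and the first j bases of Y. dp[i][j] = dp[i-1][j-1]+1 when the i-th and j-th bases match, else max(dp[i-1][j], dp[i][j-1]).
    ·  G  A  C  C  G  C  T  A  G  T  T
 ·  0  0  0  0  0  0  0  0  0  0  0  0
 C  0  0  0  1  1  1  1  1  1  1  1  1
 C  0  0  0  1  2  2  2  2  2  2  2  2
 G  0  1  1  1  2  3  3  3  3  3  3  3
 T  0  1  1  1  2  3  3  4  4  4  4  4
 G  0  1  1  1  2  3  3  4  4  5  5  5
 A  0  1  2  2  2  3  3  4  5  5  5  5
 G  0  1  2  2  2  3  3  4  5  6  6  6
 T  0  1  2  2  2  3  3  4  5  6  7  7
 T  0  1  2  2  2  3  3  4  5  6  7  8
dp[9][11] = 8. One LCS (by backtracking along matches): CCGTAGTT.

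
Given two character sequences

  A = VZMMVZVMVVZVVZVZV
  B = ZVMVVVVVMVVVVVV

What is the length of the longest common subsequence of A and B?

11

One common subsequence of length 11: V [1,2], M [3,3], V [5,7], V [7,8], M [8,9], V [9,10], V [10,11], V [12,12], V [13,13], V [15,14], V [17,15]. dp[17][15] = 11 confirms this is the maximum.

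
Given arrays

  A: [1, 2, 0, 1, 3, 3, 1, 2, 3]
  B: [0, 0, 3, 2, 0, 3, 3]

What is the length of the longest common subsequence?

4

Match 2 [2,4] → 0 [3,5] → 3 [6,6] → 3 [9,7] — 4 values in the same relative order in both. dp[9][7] = 4 confirms this is the maximum.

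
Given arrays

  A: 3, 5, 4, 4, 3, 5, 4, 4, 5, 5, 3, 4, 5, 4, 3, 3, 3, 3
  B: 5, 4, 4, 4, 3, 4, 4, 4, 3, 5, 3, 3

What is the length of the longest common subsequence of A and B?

10

Match 5 at A[2]=B[1], 4 at A[3]=B[3], 4 at A[4]=B[4], 3 at A[5]=B[5], 4 at A[7]=B[7], 4 at A[8]=B[8], 3 at A[11]=B[9], 5 at A[13]=B[10], 3 at A[17]=B[11], 3 at A[18]=B[12] — 10 values in the same relative order in both, and the DP table's final entry dp[18][12] is also 10, so no common subsequence is longer.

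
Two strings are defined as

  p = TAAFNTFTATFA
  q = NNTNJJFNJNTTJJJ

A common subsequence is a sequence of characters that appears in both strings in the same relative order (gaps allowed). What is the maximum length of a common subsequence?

Match T at p[1]=q[3], F at p[4]=q[7], N at p[5]=q[10], T at p[6]=q[11], T at p[8]=q[12] — 5 characters in the same relative order in both. dp[12][15] = 5 confirms this is the maximum.

5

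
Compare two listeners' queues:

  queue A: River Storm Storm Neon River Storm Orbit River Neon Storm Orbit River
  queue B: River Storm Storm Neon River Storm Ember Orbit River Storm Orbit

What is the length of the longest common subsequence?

10

Taking River [1,1], then Storm [2,2], then Storm [3,3], then Neon [4,4], then River [5,5], then Storm [6,6], then Orbit [7,8], then River [8,9], then Storm [10,10], then Orbit [11,11] gives a common subsequence of length 10. The LCS DP gives dp[12][11] = 10, so this is optimal.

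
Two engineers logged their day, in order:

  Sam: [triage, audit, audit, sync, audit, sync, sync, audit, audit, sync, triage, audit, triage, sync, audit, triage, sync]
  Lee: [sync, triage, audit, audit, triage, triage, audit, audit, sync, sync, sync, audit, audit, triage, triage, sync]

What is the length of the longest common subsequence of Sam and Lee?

11

Taking triage [1,6], audit [2,7], audit [3,8], sync [4,9], sync [6,10], sync [7,11], audit [9,12], audit [12,13], triage [13,14], triage [16,15], sync [17,16] gives a common subsequence of length 11. dp[17][16] = 11 confirms this is the maximum.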